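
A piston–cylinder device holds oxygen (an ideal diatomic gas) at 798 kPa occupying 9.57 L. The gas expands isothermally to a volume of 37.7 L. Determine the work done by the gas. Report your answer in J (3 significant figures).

W ≈ 10500 J

Isothermal: W = nRT ln(V₂/V₁) = P₁V₁ ln(V₂/V₁).
P₁V₁ = (798 kPa)(9.57 L) = 7637 J.
W = 7637 × ln(37.7/9.57) = 7637 × 1.371
W_by_gas = 10470 J.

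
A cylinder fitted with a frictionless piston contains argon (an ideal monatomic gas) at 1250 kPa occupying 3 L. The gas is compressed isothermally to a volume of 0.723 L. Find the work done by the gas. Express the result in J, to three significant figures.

Isothermal: W = nRT ln(V₂/V₁) = P₁V₁ ln(V₂/V₁).
P₁V₁ = (1250 kPa)(3 L) = 3750 J.
W = 3750 × ln(0.723/3) = 3750 × -1.423
W_by_gas = -5336 J.

W ≈ -5340 J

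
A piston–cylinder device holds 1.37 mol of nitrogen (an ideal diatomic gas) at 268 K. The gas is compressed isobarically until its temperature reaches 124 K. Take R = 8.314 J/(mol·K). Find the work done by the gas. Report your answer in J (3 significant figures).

W ≈ -1640 J

Isobaric: W = P ΔV = nR ΔT.
W = (1.37)(8.314)(124 − 268) = -1640 J.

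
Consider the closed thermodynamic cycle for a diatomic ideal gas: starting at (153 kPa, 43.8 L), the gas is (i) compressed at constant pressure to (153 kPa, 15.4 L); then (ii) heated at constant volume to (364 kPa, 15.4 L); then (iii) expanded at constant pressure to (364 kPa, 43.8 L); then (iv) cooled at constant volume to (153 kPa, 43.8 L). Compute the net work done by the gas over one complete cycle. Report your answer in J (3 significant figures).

W_net ≈ 5990 J

Constant-volume legs do no work.
W(i) = (153)(15.4 − 43.8) = -4345 J; W(iii) = (364)(43.8 − 15.4) = 10338 J.
W_net = -4345 + 10338 = 5992 J (the clockwise enclosed area).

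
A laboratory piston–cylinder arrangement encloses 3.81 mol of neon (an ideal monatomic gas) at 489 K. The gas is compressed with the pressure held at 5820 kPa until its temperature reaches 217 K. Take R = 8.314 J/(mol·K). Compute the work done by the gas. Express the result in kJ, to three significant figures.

Isobaric: W = P ΔV = nR ΔT.
W = (3.81)(8.314)(217 − 489) = -8616 J.

W ≈ -8.62 kJ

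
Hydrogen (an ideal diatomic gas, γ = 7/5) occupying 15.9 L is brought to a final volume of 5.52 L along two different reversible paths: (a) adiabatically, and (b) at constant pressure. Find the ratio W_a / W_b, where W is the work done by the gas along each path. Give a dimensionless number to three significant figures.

Path (a) adiabatic: W = P₁V₁(1 − (V₁/V₂)^(γ−1))/(γ−1) → W_a/(P₁V₁) = -1.317.
Path (b) isobaric: W = P₁(V₂ − V₁) → W_b/(P₁V₁) = -0.6528.
W_a / W_b = -1.317 / -0.6528 = 2.017.

W_a / W_b ≈ 2.02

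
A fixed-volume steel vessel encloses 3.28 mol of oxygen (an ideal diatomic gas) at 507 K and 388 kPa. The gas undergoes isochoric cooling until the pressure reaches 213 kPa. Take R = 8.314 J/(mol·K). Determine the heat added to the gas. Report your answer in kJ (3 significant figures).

Constant volume ⇒ W = 0, so Q = ΔU = nCᵥΔT with Cᵥ = 5R/2 = 20.79 J/(mol·K).
At constant V, T₂/T₁ = P₂/P₁ ⇒ ΔT = T₁(P₂/P₁ − 1) = 507·(213/388 − 1) = -228.7 K.
ΔU = (3.28)(20.79)(-228.7) = -15590 J.

Q ≈ -15.6 kJ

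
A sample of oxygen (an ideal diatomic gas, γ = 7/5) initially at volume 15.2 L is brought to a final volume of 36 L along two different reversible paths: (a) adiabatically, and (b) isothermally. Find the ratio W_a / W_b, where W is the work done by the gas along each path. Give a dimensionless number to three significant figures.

Path (a) adiabatic: W = P₁V₁(1 − (V₁/V₂)^(γ−1))/(γ−1) → W_a/(P₁V₁) = 0.7293.
Path (b) isothermal: W = P₁V₁ ln(V₂/V₁) → W_b/(P₁V₁) = 0.8622.
W_a / W_b = 0.7293 / 0.8622 = 0.8458.

W_a / W_b ≈ 0.846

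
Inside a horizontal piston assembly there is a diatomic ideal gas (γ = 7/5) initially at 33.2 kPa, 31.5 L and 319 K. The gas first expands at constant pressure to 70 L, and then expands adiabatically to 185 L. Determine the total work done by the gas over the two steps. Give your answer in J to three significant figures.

Step 1 (isobaric): W = PΔV = (33.2 kPa)(70 − 31.5 L) = 1278 J.
After step 1: P = 33.2 kPa, V = 70 L, T = 708.9 K.
Step 2 (adiabatic): W = (P₁V₁ − P₂V₂)/(γ−1) = (2324 − 1575)/0.4 = 1871 J.
W_total = 1278 + 1871 = 3150 J.

W_total ≈ 3150 J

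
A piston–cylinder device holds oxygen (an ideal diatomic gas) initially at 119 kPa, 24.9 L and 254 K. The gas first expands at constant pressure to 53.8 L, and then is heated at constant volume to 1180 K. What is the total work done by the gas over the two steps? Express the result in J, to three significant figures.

W_total ≈ 3440 J

Step 1 (isobaric): W = PΔV = (119 kPa)(53.8 − 24.9 L) = 3439 J.
Step 2 (isochoric): W = 0 (constant volume).
W_total = 3439 + 0 = 3439 J.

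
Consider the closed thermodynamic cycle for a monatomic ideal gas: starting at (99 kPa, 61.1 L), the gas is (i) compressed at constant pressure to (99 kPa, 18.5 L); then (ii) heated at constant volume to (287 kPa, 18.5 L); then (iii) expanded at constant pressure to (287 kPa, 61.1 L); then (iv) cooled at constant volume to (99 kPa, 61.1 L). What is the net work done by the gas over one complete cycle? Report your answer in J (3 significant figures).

W_net ≈ 8010 J

Constant-volume legs do no work.
W(i) = (99)(18.5 − 61.1) = -4217 J; W(iii) = (287)(61.1 − 18.5) = 12226 J.
W_net = -4217 + 12226 = 8009 J (the clockwise enclosed area).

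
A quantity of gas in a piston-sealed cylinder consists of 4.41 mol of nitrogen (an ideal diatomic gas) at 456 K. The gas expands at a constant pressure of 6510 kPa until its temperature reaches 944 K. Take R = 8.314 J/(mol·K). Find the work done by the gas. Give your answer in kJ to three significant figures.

W ≈ 17.9 kJ

Isobaric: W = P ΔV = nR ΔT.
W = (4.41)(8.314)(944 − 456) = 17892 J.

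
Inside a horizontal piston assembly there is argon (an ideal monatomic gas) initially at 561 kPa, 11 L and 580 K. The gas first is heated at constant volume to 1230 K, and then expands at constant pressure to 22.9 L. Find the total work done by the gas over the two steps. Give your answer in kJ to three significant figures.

W_total ≈ 14.2 kJ

Step 1 (isochoric): W = 0 (constant volume).
After step 1: P = 1190 kPa (V unchanged).
Step 2 (isobaric): W = PΔV = (1190 kPa)(22.9 − 11 L) = 14158 J.
W_total = 0 + 14158 = 14158 J.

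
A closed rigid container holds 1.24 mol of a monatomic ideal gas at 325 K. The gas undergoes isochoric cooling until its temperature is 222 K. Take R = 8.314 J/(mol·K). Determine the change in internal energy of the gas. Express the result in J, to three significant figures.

ΔU ≈ -1590 J

Constant volume ⇒ W = 0, so Q = ΔU = nCᵥΔT with Cᵥ = 3R/2 = 12.47 J/(mol·K).
ΔU = (1.24)(12.47)(222 − 325) = -1593 J.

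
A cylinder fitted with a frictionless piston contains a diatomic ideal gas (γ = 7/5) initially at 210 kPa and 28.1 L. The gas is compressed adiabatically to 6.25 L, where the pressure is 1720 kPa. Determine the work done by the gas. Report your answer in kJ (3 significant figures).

W ≈ -12.1 kJ

Adiabatic: W = (P₁V₁ − P₂V₂)/(γ − 1) with γ = 7/5.
P₁V₁ = 5901 J, P₂V₂ = 10750 J.
W = (5901 − 10750) / 0.4 = -12123 J.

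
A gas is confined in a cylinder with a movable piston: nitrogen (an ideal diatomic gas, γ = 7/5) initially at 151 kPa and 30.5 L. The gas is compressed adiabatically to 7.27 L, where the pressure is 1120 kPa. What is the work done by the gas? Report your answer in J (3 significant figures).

W ≈ -8840 J

Adiabatic: W = (P₁V₁ − P₂V₂)/(γ − 1) with γ = 7/5.
P₁V₁ = 4606 J, P₂V₂ = 8142 J.
W = (4606 − 8142) / 0.4 = -8842 J.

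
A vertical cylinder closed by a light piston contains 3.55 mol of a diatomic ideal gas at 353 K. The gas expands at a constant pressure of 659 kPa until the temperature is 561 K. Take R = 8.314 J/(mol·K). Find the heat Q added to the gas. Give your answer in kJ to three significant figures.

Q ≈ 21.5 kJ

Isobaric: W = nRΔT = (3.55)(8.314)(208) = 6139 J.
ΔU = nCᵥΔT with Cᵥ = 5R/2: ΔU = (3.55)(20.79)(208) = 15348 J.
Q = ΔU + W = 15348 + 6139 = 21487 J.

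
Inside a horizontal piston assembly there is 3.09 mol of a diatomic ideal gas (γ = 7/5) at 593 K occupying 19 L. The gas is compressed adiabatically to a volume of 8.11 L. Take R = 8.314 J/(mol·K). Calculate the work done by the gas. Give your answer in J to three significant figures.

W ≈ -15500 J

Adiabatic: TV^(γ−1) = const with γ = 7/5.
T₂ = T₁ (V₁/V₂)^(γ−1) = 593 × (19/8.11)^0.4 = 593 × 1.406 = 833.6 K.
W_by = nCᵥ(T₁ − T₂) = (3.09)(20.79)(593 − 833.6) = -15451 J.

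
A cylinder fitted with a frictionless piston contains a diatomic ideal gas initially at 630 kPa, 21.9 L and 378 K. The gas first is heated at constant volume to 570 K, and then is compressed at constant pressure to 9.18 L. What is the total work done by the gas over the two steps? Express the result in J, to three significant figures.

W_total ≈ -12100 J

Step 1 (isochoric): W = 0 (constant volume).
After step 1: P = 950 kPa (V unchanged).
Step 2 (isobaric): W = PΔV = (950 kPa)(9.18 − 21.9 L) = -12084 J.
W_total = 0 − 12084 = -12084 J.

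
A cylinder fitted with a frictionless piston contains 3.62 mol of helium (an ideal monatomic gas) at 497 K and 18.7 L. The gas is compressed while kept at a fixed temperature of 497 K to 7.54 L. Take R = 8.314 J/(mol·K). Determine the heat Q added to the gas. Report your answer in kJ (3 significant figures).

Isothermal ⇒ ΔU = 0, so Q = W = nRT ln(V₂/V₁).
Q = (3.62)(8.314)(497) ln(7.54/18.7) = 14958 × -0.9083 = -13586 J.

Q ≈ -13.6 kJ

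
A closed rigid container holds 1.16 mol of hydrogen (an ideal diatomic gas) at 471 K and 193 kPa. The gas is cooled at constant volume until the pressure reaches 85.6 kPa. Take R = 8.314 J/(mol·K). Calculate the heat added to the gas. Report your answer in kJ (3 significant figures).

Constant volume ⇒ W = 0, so Q = ΔU = nCᵥΔT with Cᵥ = 5R/2 = 20.79 J/(mol·K).
At constant V, T₂/T₁ = P₂/P₁ ⇒ ΔT = T₁(P₂/P₁ − 1) = 471·(85.6/193 − 1) = -262.1 K.
ΔU = (1.16)(20.79)(-262.1) = -6319 J.

Q ≈ -6.32 kJ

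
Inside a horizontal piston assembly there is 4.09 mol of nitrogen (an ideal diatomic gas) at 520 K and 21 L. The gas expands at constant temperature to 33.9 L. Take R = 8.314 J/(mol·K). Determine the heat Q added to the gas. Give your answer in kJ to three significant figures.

Isothermal ⇒ ΔU = 0, so Q = W = nRT ln(V₂/V₁).
Q = (4.09)(8.314)(520) ln(33.9/21) = 17682 × 0.4789 = 8468 J.

Q ≈ 8.47 kJ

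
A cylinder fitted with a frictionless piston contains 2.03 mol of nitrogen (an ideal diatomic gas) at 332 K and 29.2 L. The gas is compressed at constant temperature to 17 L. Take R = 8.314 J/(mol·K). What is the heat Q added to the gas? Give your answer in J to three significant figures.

Q ≈ -3030 J

Isothermal ⇒ ΔU = 0, so Q = W = nRT ln(V₂/V₁).
Q = (2.03)(8.314)(332) ln(17/29.2) = 5603 × -0.541 = -3031 J.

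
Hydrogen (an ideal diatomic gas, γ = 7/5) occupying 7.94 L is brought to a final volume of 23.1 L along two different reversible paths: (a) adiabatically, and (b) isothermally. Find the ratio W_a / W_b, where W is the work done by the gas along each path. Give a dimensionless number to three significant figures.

Path (a) adiabatic: W = P₁V₁(1 − (V₁/V₂)^(γ−1))/(γ−1) → W_a/(P₁V₁) = 0.8691.
Path (b) isothermal: W = P₁V₁ ln(V₂/V₁) → W_b/(P₁V₁) = 1.068.
W_a / W_b = 0.8691 / 1.068 = 0.8138.

W_a / W_b ≈ 0.814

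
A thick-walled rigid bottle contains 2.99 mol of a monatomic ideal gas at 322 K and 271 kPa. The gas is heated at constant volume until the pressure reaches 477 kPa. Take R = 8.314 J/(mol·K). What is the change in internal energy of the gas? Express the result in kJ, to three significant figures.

ΔU ≈ 9.13 kJ

Constant volume ⇒ W = 0, so Q = ΔU = nCᵥΔT with Cᵥ = 3R/2 = 12.47 J/(mol·K).
At constant V, T₂/T₁ = P₂/P₁ ⇒ ΔT = T₁(P₂/P₁ − 1) = 322·(477/271 − 1) = 244.8 K.
ΔU = (2.99)(12.47)(244.8) = 9127 J.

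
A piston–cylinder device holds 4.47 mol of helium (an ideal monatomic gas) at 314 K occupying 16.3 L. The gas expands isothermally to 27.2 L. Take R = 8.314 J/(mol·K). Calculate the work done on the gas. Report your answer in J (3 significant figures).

Isothermal: W = nRT ln(V₂/V₁).
W = (4.47)(8.314)(314) × ln(27.2/16.3)
  = 11669 × 0.5121
W_by_gas = 5975 J; work on gas = −W_by = -5975 J.

W ≈ -5980 J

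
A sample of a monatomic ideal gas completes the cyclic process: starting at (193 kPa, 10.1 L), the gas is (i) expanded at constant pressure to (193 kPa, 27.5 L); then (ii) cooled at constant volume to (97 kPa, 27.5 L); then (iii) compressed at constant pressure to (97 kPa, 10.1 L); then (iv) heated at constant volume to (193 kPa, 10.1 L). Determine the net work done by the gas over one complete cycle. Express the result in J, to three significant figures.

W_net ≈ 1670 J

Constant-volume legs do no work.
W(i) = (193)(27.5 − 10.1) = 3358 J; W(iii) = (97)(10.1 − 27.5) = -1688 J.
W_net = 3358 − 1688 = 1670 J (the clockwise enclosed area).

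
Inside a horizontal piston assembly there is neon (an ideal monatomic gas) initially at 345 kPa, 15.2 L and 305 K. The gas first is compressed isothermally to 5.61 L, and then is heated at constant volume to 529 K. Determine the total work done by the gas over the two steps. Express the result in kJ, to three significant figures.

Step 1 (isothermal): W = P₁V₁ ln(V₂/V₁) = (5244) ln(5.61/15.2) = -5227 J.
Step 2 (isochoric): W = 0 (constant volume).
W_total = -5227 + 0 = -5227 J.

W_total ≈ -5.23 kJ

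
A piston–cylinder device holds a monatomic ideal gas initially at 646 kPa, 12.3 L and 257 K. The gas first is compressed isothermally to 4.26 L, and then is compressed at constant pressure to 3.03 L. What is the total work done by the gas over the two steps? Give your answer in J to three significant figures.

Step 1 (isothermal): W = P₁V₁ ln(V₂/V₁) = (7946) ln(4.26/12.3) = -8425 J.
After step 1: P = 1865 kPa, V = 4.26 L, T = 257 K.
Step 2 (isobaric): W = PΔV = (1865 kPa)(3.03 − 4.26 L) = -2294 J.
W_total = -8425 − 2294 = -10719 J.

W_total ≈ -10700 J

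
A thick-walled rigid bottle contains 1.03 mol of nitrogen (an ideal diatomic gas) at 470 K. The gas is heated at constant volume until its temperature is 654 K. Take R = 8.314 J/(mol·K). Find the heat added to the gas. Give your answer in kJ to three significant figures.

Q ≈ 3.94 kJ

Constant volume ⇒ W = 0, so Q = ΔU = nCᵥΔT with Cᵥ = 5R/2 = 20.79 J/(mol·K).
ΔU = (1.03)(20.79)(654 − 470) = 3939 J.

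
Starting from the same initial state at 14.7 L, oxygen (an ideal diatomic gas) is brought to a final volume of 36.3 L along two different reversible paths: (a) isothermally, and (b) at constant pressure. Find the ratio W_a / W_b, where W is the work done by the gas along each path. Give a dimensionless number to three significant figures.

Path (a) isothermal: W = P₁V₁ ln(V₂/V₁) → W_a/(P₁V₁) = 0.904.
Path (b) isobaric: W = P₁(V₂ − V₁) → W_b/(P₁V₁) = 1.469.
W_a / W_b = 0.904 / 1.469 = 0.6152.

W_a / W_b ≈ 0.615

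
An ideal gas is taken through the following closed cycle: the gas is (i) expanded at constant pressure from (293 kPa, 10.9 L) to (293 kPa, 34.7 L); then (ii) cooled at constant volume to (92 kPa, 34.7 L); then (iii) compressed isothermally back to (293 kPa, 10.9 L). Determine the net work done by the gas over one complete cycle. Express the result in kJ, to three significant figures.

W_net ≈ 3.28 kJ

Leg (i): W = PΔV = (293)(34.7 − 10.9) = 6973 J.
Leg (ii): W = 0.
Leg (iii): W = PᵢVᵢ ln(V_f/Vᵢ) = (3192) ln(10.9/34.7) = -3697 J.
W_net = 6973 − 3697 = 3277 J.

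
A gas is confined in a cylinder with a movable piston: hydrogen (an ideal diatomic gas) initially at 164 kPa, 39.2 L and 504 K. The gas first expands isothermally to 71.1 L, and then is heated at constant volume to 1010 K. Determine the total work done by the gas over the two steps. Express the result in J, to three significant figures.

Step 1 (isothermal): W = P₁V₁ ln(V₂/V₁) = (6429) ln(71.1/39.2) = 3828 J.
Step 2 (isochoric): W = 0 (constant volume).
W_total = 3828 + 0 = 3828 J.

W_total ≈ 3830 J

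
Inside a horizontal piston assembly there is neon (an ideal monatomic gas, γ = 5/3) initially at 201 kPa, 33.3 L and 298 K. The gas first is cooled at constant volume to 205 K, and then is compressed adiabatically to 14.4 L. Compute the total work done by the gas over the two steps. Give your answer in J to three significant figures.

Step 1 (isochoric): W = 0 (constant volume).
After step 1: P = 138.3 kPa (V unchanged).
Step 2 (adiabatic): W = (P₁V₁ − P₂V₂)/(γ−1) = (4604 − 8052)/0.667 = -5171 J.
W_total = 0 − 5171 = -5171 J.

W_total ≈ -5170 J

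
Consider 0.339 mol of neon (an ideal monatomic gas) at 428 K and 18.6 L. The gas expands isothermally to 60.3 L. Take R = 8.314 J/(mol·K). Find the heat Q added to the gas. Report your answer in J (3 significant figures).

Q ≈ 1420 J

Isothermal ⇒ ΔU = 0, so Q = W = nRT ln(V₂/V₁).
Q = (0.339)(8.314)(428) ln(60.3/18.6) = 1206 × 1.176 = 1419 J.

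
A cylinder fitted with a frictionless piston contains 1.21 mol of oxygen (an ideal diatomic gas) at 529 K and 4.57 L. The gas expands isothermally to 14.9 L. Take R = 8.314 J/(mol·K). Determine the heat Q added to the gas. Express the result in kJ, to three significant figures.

Q ≈ 6.29 kJ

Isothermal ⇒ ΔU = 0, so Q = W = nRT ln(V₂/V₁).
Q = (1.21)(8.314)(529) ln(14.9/4.57) = 5322 × 1.182 = 6289 J.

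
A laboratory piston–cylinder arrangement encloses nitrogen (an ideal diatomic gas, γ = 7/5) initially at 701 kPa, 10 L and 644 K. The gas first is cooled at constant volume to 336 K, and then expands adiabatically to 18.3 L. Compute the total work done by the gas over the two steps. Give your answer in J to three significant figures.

W_total ≈ 1960 J

Step 1 (isochoric): W = 0 (constant volume).
After step 1: P = 365.7 kPa (V unchanged).
Step 2 (adiabatic): W = (P₁V₁ − P₂V₂)/(γ−1) = (3657 − 2872)/0.4 = 1963 J.
W_total = 0 + 1963 = 1963 J.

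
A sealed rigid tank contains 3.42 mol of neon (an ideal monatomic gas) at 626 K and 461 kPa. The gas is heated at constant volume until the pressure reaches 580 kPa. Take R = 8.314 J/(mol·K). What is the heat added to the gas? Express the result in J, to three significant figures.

Constant volume ⇒ W = 0, so Q = ΔU = nCᵥΔT with Cᵥ = 3R/2 = 12.47 J/(mol·K).
At constant V, T₂/T₁ = P₂/P₁ ⇒ ΔT = T₁(P₂/P₁ − 1) = 626·(580/461 − 1) = 161.6 K.
ΔU = (3.42)(12.47)(161.6) = 6892 J.

Q ≈ 6890 J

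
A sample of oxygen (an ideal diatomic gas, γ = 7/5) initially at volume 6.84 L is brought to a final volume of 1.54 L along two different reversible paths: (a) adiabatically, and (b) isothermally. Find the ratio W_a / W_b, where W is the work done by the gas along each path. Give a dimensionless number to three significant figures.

Path (a) adiabatic: W = P₁V₁(1 − (V₁/V₂)^(γ−1))/(γ−1) → W_a/(P₁V₁) = -2.039.
Path (b) isothermal: W = P₁V₁ ln(V₂/V₁) → W_b/(P₁V₁) = -1.491.
W_a / W_b = -2.039 / -1.491 = 1.367.

W_a / W_b ≈ 1.37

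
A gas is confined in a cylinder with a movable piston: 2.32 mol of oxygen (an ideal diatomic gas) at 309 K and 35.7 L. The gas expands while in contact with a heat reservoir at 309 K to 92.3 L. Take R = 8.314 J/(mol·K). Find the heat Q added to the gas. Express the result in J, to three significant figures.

Isothermal ⇒ ΔU = 0, so Q = W = nRT ln(V₂/V₁).
Q = (2.32)(8.314)(309) ln(92.3/35.7) = 5960 × 0.9499 = 5661 J.

Q ≈ 5660 J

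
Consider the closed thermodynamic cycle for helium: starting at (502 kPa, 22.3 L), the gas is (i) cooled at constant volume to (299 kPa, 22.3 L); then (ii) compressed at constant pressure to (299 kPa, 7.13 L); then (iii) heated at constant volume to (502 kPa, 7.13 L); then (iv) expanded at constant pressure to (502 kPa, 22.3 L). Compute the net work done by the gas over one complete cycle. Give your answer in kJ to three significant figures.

W_net ≈ 3.08 kJ

Constant-volume legs do no work.
W(ii) = (299)(7.13 − 22.3) = -4536 J; W(iv) = (502)(22.3 − 7.13) = 7615 J.
W_net = -4536 + 7615 = 3080 J (the clockwise enclosed area).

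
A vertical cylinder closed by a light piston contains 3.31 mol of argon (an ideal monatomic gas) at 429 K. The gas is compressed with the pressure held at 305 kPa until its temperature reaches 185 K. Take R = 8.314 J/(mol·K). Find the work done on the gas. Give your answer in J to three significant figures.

Isobaric: W = P ΔV = nR ΔT.
W = (3.31)(8.314)(185 − 429) = -6715 J.
Work on gas = −W_by = 6715 J.

W ≈ 6710 J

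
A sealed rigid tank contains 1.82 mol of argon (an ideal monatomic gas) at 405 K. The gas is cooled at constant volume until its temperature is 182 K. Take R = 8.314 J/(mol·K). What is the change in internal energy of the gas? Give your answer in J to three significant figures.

Constant volume ⇒ W = 0, so Q = ΔU = nCᵥΔT with Cᵥ = 3R/2 = 12.47 J/(mol·K).
ΔU = (1.82)(12.47)(182 − 405) = -5061 J.

ΔU ≈ -5060 J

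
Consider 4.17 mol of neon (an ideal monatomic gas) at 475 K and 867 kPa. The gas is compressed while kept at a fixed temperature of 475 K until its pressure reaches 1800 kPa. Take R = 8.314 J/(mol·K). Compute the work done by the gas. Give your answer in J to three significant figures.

W ≈ -12000 J

Isothermal process: W = nRT ln(V₂/V₁) = nRT ln(P₁/P₂).
W = (4.17)(8.314)(475) × ln(867/1800)
  = 16468 × ln(0.4817) = 16468 × -0.7305
W_by_gas = -12030 J.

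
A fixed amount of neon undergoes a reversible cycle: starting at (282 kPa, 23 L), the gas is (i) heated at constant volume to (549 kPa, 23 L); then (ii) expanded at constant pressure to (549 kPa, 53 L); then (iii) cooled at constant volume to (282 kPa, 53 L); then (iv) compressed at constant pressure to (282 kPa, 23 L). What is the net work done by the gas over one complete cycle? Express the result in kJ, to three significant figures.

Constant-volume legs do no work.
W(ii) = (549)(53 − 23) = 16470 J; W(iv) = (282)(23 − 53) = -8460 J.
W_net = 16470 − 8460 = 8010 J (the clockwise enclosed area).

W_net ≈ 8.01 kJ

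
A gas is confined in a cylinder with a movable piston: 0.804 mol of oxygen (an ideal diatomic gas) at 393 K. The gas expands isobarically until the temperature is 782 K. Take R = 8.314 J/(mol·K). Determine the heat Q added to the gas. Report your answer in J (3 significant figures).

Q ≈ 9100 J

Isobaric: W = nRΔT = (0.804)(8.314)(389) = 2600 J.
ΔU = nCᵥΔT with Cᵥ = 5R/2: ΔU = (0.804)(20.79)(389) = 6501 J.
Q = ΔU + W = 6501 + 2600 = 9101 J.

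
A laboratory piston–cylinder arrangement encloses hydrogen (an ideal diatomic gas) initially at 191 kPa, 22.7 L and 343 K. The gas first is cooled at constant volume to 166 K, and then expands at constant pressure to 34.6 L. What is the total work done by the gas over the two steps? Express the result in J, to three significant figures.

W_total ≈ 1100 J

Step 1 (isochoric): W = 0 (constant volume).
After step 1: P = 92.44 kPa (V unchanged).
Step 2 (isobaric): W = PΔV = (92.44 kPa)(34.6 − 22.7 L) = 1100 J.
W_total = 0 + 1100 = 1100 J.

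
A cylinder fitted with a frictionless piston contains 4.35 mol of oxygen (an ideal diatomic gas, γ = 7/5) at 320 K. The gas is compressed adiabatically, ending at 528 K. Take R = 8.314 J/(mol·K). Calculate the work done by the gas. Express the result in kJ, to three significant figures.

W ≈ -18.8 kJ

Adiabatic ⇒ Q = 0, so W_by = −ΔU = nCᵥ(T₁ − T₂).
Cᵥ = 5R/2 = 20.79 J/(mol·K).
W = (4.35)(20.79)(320 − 528) = -18806 J.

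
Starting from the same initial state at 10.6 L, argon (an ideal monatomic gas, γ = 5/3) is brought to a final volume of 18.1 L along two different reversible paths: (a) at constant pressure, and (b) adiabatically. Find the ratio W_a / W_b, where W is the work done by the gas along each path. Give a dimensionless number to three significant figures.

Path (a) isobaric: W = P₁(V₂ − V₁) → W_a/(P₁V₁) = 0.7075.
Path (b) adiabatic: W = P₁V₁(1 − (V₁/V₂)^(γ−1))/(γ−1) → W_b/(P₁V₁) = 0.45.
W_a / W_b = 0.7075 / 0.45 = 1.572.

W_a / W_b ≈ 1.57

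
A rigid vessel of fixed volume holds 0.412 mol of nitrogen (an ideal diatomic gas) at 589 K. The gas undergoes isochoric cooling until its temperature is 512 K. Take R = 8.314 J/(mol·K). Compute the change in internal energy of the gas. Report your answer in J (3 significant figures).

ΔU ≈ -659 J

Constant volume ⇒ W = 0, so Q = ΔU = nCᵥΔT with Cᵥ = 5R/2 = 20.79 J/(mol·K).
ΔU = (0.412)(20.79)(512 − 589) = -659.4 J.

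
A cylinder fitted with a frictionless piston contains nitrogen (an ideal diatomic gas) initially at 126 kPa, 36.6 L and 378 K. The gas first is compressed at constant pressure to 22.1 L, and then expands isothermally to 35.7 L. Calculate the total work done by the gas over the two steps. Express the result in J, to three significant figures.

W_total ≈ -492 J

Step 1 (isobaric): W = PΔV = (126 kPa)(22.1 − 36.6 L) = -1827 J.
After step 1: P = 126 kPa, V = 22.1 L, T = 228.2 K.
Step 2 (isothermal): W = P₁V₁ ln(V₂/V₁) = (2785) ln(35.7/22.1) = 1335 J.
W_total = -1827 + 1335 = -491.6 J.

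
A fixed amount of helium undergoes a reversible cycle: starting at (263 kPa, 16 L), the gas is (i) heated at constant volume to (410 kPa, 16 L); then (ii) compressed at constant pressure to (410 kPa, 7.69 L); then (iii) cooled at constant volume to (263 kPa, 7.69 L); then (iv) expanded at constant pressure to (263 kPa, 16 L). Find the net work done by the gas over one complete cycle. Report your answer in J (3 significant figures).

Constant-volume legs do no work.
W(ii) = (410)(7.69 − 16) = -3407 J; W(iv) = (263)(16 − 7.69) = 2186 J.
W_net = -3407 + 2186 = -1222 J (the counter-clockwise enclosed area).

W_net ≈ -1220 J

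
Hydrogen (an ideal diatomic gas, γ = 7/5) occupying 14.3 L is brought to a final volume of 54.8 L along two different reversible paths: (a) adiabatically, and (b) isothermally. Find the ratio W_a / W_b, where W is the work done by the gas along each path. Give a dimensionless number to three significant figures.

Path (a) adiabatic: W = P₁V₁(1 − (V₁/V₂)^(γ−1))/(γ−1) → W_a/(P₁V₁) = 1.039.
Path (b) isothermal: W = P₁V₁ ln(V₂/V₁) → W_b/(P₁V₁) = 1.343.
W_a / W_b = 1.039 / 1.343 = 0.7736.

W_a / W_b ≈ 0.774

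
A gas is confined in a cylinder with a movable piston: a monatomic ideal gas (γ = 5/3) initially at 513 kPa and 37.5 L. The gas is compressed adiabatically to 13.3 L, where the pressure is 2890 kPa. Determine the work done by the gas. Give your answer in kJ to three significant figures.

Adiabatic: W = (P₁V₁ − P₂V₂)/(γ − 1) with γ = 5/3.
P₁V₁ = 19238 J, P₂V₂ = 38437 J.
W = (19238 − 38437) / 0.6667 = -28799 J.

W ≈ -28.8 kJ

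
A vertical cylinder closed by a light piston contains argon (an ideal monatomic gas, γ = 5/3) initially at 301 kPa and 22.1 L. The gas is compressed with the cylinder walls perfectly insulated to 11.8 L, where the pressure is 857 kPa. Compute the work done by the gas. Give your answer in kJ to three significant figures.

W ≈ -5.19 kJ

Adiabatic: W = (P₁V₁ − P₂V₂)/(γ − 1) with γ = 5/3.
P₁V₁ = 6652 J, P₂V₂ = 10113 J.
W = (6652 − 10113) / 0.6667 = -5191 J.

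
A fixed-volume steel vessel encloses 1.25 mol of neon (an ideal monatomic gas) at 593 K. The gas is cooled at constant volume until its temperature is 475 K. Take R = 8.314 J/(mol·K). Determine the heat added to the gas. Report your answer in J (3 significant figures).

Constant volume ⇒ W = 0, so Q = ΔU = nCᵥΔT with Cᵥ = 3R/2 = 12.47 J/(mol·K).
ΔU = (1.25)(12.47)(475 − 593) = -1839 J.

Q ≈ -1840 J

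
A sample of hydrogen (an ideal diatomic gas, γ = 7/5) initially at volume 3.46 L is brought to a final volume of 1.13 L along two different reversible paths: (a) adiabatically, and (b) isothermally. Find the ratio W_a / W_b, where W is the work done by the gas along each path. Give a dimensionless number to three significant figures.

W_a / W_b ≈ 1.26

Path (a) adiabatic: W = P₁V₁(1 − (V₁/V₂)^(γ−1))/(γ−1) → W_a/(P₁V₁) = -1.411.
Path (b) isothermal: W = P₁V₁ ln(V₂/V₁) → W_b/(P₁V₁) = -1.119.
W_a / W_b = -1.411 / -1.119 = 1.261.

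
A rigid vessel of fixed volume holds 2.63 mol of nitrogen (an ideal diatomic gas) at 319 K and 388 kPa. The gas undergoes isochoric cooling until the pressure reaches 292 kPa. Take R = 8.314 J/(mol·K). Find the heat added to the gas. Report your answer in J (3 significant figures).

Constant volume ⇒ W = 0, so Q = ΔU = nCᵥΔT with Cᵥ = 5R/2 = 20.79 J/(mol·K).
At constant V, T₂/T₁ = P₂/P₁ ⇒ ΔT = T₁(P₂/P₁ − 1) = 319·(292/388 − 1) = -78.93 K.
ΔU = (2.63)(20.79)(-78.93) = -4315 J.

Q ≈ -4310 J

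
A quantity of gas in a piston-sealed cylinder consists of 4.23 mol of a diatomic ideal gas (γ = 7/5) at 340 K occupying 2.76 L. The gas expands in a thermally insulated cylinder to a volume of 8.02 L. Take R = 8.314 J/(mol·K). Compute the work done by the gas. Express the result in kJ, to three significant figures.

Adiabatic: TV^(γ−1) = const with γ = 7/5.
T₂ = T₁ (V₁/V₂)^(γ−1) = 340 × (2.76/8.02)^0.4 = 340 × 0.6527 = 221.9 K.
W_by = nCᵥ(T₁ − T₂) = (4.23)(20.79)(340 − 221.9) = 10383 J.

W ≈ 10.4 kJ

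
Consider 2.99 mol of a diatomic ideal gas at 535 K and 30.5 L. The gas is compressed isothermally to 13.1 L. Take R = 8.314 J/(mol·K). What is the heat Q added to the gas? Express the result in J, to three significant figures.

Q ≈ -11200 J

Isothermal ⇒ ΔU = 0, so Q = W = nRT ln(V₂/V₁).
Q = (2.99)(8.314)(535) ln(13.1/30.5) = 13299 × -0.8451 = -11240 J.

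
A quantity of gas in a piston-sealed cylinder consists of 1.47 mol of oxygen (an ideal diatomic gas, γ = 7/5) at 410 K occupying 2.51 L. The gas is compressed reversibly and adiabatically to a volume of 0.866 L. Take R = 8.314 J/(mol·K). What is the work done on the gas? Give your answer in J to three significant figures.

W ≈ 6650 J

Adiabatic: TV^(γ−1) = const with γ = 7/5.
T₂ = T₁ (V₁/V₂)^(γ−1) = 410 × (2.51/0.866)^0.4 = 410 × 1.531 = 627.5 K.
W_by = nCᵥ(T₁ − T₂) = (1.47)(20.79)(410 − 627.5) = -6647 J.
Work on gas = −W_by = 6647 J.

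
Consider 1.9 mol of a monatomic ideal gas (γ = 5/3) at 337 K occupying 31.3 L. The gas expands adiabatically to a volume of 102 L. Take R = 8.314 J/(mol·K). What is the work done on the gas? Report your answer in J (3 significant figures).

Adiabatic: TV^(γ−1) = const with γ = 5/3.
T₂ = T₁ (V₁/V₂)^(γ−1) = 337 × (31.3/102)^0.667 = 337 × 0.4549 = 153.3 K.
W_by = nCᵥ(T₁ − T₂) = (1.9)(12.47)(337 − 153.3) = 4352 J.
Work on gas = −W_by = -4352 J.

W ≈ -4350 J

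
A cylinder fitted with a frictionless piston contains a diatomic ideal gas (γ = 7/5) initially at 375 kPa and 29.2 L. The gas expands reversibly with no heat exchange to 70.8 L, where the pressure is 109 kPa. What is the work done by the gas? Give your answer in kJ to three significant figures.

W ≈ 8.08 kJ

Adiabatic: W = (P₁V₁ − P₂V₂)/(γ − 1) with γ = 7/5.
P₁V₁ = 10950 J, P₂V₂ = 7717 J.
W = (10950 − 7717) / 0.4 = 8082 J.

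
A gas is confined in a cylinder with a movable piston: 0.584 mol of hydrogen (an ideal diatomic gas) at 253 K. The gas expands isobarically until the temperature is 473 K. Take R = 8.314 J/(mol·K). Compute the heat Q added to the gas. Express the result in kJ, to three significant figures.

Isobaric: W = nRΔT = (0.584)(8.314)(220) = 1068 J.
ΔU = nCᵥΔT with Cᵥ = 5R/2: ΔU = (0.584)(20.79)(220) = 2670 J.
Q = ΔU + W = 2670 + 1068 = 3739 J.

Q ≈ 3.74 kJ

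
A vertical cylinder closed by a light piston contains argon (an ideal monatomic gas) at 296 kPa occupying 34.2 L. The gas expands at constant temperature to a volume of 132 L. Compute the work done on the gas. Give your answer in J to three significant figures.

W ≈ -13700 J

Isothermal: W = nRT ln(V₂/V₁) = P₁V₁ ln(V₂/V₁).
P₁V₁ = (296 kPa)(34.2 L) = 10123 J.
W = 10123 × ln(132/34.2) = 10123 × 1.351
W_by_gas = 13672 J; work on gas = −W_by = -13672 J.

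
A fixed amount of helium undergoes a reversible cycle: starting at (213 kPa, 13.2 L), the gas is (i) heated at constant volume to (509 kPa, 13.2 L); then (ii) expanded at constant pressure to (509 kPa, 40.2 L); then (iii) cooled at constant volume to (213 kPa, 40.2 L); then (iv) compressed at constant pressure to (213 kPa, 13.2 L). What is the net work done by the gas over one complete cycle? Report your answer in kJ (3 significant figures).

Constant-volume legs do no work.
W(ii) = (509)(40.2 − 13.2) = 13743 J; W(iv) = (213)(13.2 − 40.2) = -5751 J.
W_net = 13743 − 5751 = 7992 J (the clockwise enclosed area).

W_net ≈ 7.99 kJ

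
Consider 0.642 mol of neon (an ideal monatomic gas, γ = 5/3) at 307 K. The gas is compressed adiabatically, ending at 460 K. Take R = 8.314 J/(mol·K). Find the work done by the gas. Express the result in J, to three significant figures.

W ≈ -1220 J

Adiabatic ⇒ Q = 0, so W_by = −ΔU = nCᵥ(T₁ − T₂).
Cᵥ = 3R/2 = 12.47 J/(mol·K).
W = (0.642)(12.47)(307 − 460) = -1225 J.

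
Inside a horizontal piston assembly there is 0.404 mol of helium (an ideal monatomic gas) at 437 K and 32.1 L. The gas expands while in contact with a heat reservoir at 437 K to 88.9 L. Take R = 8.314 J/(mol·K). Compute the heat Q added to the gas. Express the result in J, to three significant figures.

Isothermal ⇒ ΔU = 0, so Q = W = nRT ln(V₂/V₁).
Q = (0.404)(8.314)(437) ln(88.9/32.1) = 1468 × 1.019 = 1495 J.

Q ≈ 1500 J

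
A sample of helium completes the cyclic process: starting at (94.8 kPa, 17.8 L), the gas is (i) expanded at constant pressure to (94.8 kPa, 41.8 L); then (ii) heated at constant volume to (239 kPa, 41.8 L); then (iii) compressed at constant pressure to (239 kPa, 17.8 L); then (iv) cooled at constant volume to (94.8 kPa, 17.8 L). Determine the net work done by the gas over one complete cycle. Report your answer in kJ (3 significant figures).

Constant-volume legs do no work.
W(i) = (94.8)(41.8 − 17.8) = 2275 J; W(iii) = (239)(17.8 − 41.8) = -5736 J.
W_net = 2275 − 5736 = -3461 J (the counter-clockwise enclosed area).

W_net ≈ -3.46 kJ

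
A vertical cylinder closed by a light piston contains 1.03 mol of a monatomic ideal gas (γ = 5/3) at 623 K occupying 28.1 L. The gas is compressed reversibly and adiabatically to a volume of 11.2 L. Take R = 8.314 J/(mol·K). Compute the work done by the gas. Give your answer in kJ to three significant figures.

W ≈ -6.77 kJ

Adiabatic: TV^(γ−1) = const with γ = 5/3.
T₂ = T₁ (V₁/V₂)^(γ−1) = 623 × (28.1/11.2)^0.667 = 623 × 1.846 = 1150 K.
W_by = nCᵥ(T₁ − T₂) = (1.03)(12.47)(623 − 1150) = -6773 J.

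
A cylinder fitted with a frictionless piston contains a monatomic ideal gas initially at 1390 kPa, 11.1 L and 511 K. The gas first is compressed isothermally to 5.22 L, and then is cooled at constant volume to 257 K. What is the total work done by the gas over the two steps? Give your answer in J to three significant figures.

Step 1 (isothermal): W = P₁V₁ ln(V₂/V₁) = (15429) ln(5.22/11.1) = -11640 J.
Step 2 (isochoric): W = 0 (constant volume).
W_total = -11640 + 0 = -11640 J.

W_total ≈ -11600 J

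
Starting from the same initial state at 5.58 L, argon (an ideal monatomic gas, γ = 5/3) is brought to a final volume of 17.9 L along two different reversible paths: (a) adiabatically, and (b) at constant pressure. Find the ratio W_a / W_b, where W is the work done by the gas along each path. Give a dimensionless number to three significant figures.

Path (a) adiabatic: W = P₁V₁(1 − (V₁/V₂)^(γ−1))/(γ−1) → W_a/(P₁V₁) = 0.8104.
Path (b) isobaric: W = P₁(V₂ − V₁) → W_b/(P₁V₁) = 2.208.
W_a / W_b = 0.8104 / 2.208 = 0.367.

W_a / W_b ≈ 0.367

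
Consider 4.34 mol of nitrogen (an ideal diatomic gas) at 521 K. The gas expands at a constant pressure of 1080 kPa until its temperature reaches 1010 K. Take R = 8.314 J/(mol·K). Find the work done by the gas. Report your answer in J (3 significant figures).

W ≈ 17600 J

Isobaric: W = P ΔV = nR ΔT.
W = (4.34)(8.314)(1010 − 521) = 17644 J.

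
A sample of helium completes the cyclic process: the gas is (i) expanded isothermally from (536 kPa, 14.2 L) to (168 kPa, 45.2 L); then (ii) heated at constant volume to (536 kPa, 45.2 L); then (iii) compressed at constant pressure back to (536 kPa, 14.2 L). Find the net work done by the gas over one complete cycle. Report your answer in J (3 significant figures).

Leg (i): W = PᵢVᵢ ln(V_f/Vᵢ) = (7611) ln(45.2/14.2) = 8813 J.
Leg (ii): W = 0.
Leg (iii): W = PΔV = (536)(14.2 − 45.2) = -16616 J.
W_net = 8813 − 16616 = -7803 J.

W_net ≈ -7800 J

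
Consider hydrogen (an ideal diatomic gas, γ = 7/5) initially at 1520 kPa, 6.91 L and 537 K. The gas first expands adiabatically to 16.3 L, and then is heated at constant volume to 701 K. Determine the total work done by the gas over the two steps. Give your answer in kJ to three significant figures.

Step 1 (adiabatic): W = (P₁V₁ − P₂V₂)/(γ−1) = (10503 − 7451)/0.4 = 7630 J.
Step 2 (isochoric): W = 0 (constant volume).
W_total = 7630 + 0 = 7630 J.

W_total ≈ 7.63 kJ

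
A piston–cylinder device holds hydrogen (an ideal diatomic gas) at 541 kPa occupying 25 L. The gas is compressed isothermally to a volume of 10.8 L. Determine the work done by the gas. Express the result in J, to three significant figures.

Isothermal: W = nRT ln(V₂/V₁) = P₁V₁ ln(V₂/V₁).
P₁V₁ = (541 kPa)(25 L) = 13525 J.
W = 13525 × ln(10.8/25) = 13525 × -0.8393
W_by_gas = -11352 J.

W ≈ -11400 J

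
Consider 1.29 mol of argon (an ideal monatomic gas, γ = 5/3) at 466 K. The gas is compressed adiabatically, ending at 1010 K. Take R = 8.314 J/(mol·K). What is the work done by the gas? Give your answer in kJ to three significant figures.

W ≈ -8.75 kJ

Adiabatic ⇒ Q = 0, so W_by = −ΔU = nCᵥ(T₁ − T₂).
Cᵥ = 3R/2 = 12.47 J/(mol·K).
W = (1.29)(12.47)(466 − 1010) = -8752 J.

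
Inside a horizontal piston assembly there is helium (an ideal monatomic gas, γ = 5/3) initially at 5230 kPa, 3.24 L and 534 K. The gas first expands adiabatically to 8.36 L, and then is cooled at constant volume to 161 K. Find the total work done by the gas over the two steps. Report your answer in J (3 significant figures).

W_total ≈ 11900 J

Step 1 (adiabatic): W = (P₁V₁ − P₂V₂)/(γ−1) = (16945 − 9008)/0.667 = 11907 J.
Step 2 (isochoric): W = 0 (constant volume).
W_total = 11907 + 0 = 11907 J.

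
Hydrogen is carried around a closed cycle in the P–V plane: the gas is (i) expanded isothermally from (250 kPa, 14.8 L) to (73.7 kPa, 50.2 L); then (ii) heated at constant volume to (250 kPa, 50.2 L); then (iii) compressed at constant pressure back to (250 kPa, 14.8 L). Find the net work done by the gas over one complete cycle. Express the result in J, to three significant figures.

Leg (i): W = PᵢVᵢ ln(V_f/Vᵢ) = (3700) ln(50.2/14.8) = 4519 J.
Leg (ii): W = 0.
Leg (iii): W = PΔV = (250)(14.8 − 50.2) = -8850 J.
W_net = 4519 − 8850 = -4331 J.

W_net ≈ -4330 J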